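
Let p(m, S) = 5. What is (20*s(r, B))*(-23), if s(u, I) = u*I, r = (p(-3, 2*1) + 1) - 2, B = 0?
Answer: 0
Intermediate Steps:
r = 4 (r = (5 + 1) - 2 = 6 - 2 = 4)
s(u, I) = I*u
(20*s(r, B))*(-23) = (20*(0*4))*(-23) = (20*0)*(-23) = 0*(-23) = 0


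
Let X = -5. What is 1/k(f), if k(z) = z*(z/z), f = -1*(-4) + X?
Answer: -1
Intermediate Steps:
f = -1 (f = -1*(-4) - 5 = 4 - 5 = -1)
k(z) = z (k(z) = z*1 = z)
1/k(f) = 1/(-1) = -1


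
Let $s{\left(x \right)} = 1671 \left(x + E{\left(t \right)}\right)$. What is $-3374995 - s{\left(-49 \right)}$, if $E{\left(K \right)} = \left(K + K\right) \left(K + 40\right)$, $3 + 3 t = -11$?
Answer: $- \frac{8226172}{3} \approx -2.7421 \cdot 10^{6}$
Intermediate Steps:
$t = - \frac{14}{3}$ ($t = -1 + \frac{1}{3} \left(-11\right) = -1 - \frac{11}{3} = - \frac{14}{3} \approx -4.6667$)
$E{\left(K \right)} = 2 K \left(40 + K\right)$
$s{\left(x \right)} = - \frac{1653176}{3} + 1671 x$ ($s{\left(x \right)} = 1671 \left(x + 2 \left(- \frac{14}{3}\right) \left(40 - \frac{14}{3}\right)\right) = 1671 \left(x + 2 \left(- \frac{14}{3}\right) \frac{106}{3}\right) = 1671 \left(x - \frac{2968}{9}\right) = 1671 \left(- \frac{2968}{9} + x\right) = - \frac{1653176}{3} + 1671 x$)
$-3374995 - s{\left(-49 \right)} = -3374995 - \left(- \frac{1653176}{3} + 1671 \left(-49\right)\right) = -3374995 - \left(- \frac{1653176}{3} - 81879\right) = -3374995 - - \frac{1898813}{3} = -3374995 + \frac{1898813}{3} = - \frac{8226172}{3}$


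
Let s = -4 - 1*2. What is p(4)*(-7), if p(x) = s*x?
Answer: 168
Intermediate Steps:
s = -6 (s = -4 - 2 = -6)
p(x) = -6*x
p(4)*(-7) = -6*4*(-7) = -24*(-7) = 168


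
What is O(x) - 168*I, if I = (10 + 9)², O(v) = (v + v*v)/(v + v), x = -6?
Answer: -121301/2 ≈ -60651.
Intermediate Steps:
O(v) = (v + v²)/(2*v) (O(v) = (v + v²)/((2*v)) = (v + v²)*(1/(2*v)) = (v + v²)/(2*v))
I = 361 (I = 19² = 361)
O(x) - 168*I = (½ + (½)*(-6)) - 168*361 = (½ - 3) - 60648 = -5/2 - 60648 = -121301/2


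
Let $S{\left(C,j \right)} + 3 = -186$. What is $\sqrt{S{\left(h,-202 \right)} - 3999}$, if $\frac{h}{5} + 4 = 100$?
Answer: $2 i \sqrt{1047} \approx 64.715 i$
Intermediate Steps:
$h = 480$ ($h = -20 + 5 \cdot 100 = -20 + 500 = 480$)
$S{\left(C,j \right)} = -189$ ($S{\left(C,j \right)} = -3 - 186 = -189$)
$\sqrt{S{\left(h,-202 \right)} - 3999} = \sqrt{-189 - 3999} = \sqrt{-4188} = 2 i \sqrt{1047}$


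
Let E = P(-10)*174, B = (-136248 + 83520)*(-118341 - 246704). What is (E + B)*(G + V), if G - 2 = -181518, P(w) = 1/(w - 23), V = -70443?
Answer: -53347032226271618/11 ≈ -4.8497e+15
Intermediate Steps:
P(w) = 1/(-23 + w)
B = 19248092760 (B = -52728*(-365045) = 19248092760)
G = -181516 (G = 2 - 181518 = -181516)
E = -58/11 (E = 174/(-23 - 10) = 174/(-33) = -1/33*174 = -58/11 ≈ -5.2727)
(E + B)*(G + V) = (-58/11 + 19248092760)*(-181516 - 70443) = (211729020302/11)*(-251959) = -53347032226271618/11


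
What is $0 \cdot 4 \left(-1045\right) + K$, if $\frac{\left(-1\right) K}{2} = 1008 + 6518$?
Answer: $-15052$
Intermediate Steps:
$K = -15052$ ($K = - 2 \left(1008 + 6518\right) = \left(-2\right) 7526 = -15052$)
$0 \cdot 4 \left(-1045\right) + K = 0 \cdot 4 \left(-1045\right) - 15052 = 0 \left(-1045\right) - 15052 = 0 - 15052 = -15052$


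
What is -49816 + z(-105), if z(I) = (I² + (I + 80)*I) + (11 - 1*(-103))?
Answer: -36052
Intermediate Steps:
z(I) = 114 + I² + I*(80 + I) (z(I) = (I² + (80 + I)*I) + (11 + 103) = (I² + I*(80 + I)) + 114 = 114 + I² + I*(80 + I))
-49816 + z(-105) = -49816 + (114 + 2*(-105)² + 80*(-105)) = -49816 + (114 + 2*11025 - 8400) = -49816 + (114 + 22050 - 8400) = -49816 + 13764 = -36052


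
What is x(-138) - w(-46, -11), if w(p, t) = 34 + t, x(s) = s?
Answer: -161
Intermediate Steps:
x(-138) - w(-46, -11) = -138 - (34 - 11) = -138 - 1*23 = -138 - 23 = -161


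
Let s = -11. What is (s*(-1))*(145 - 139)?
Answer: 66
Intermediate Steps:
(s*(-1))*(145 - 139) = (-11*(-1))*(145 - 139) = 11*6 = 66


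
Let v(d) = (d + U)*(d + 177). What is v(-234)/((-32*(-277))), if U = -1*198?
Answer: 1539/554 ≈ 2.7780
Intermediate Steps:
U = -198
v(d) = (-198 + d)*(177 + d) (v(d) = (d - 198)*(d + 177) = (-198 + d)*(177 + d))
v(-234)/((-32*(-277))) = (-35046 + (-234)² - 21*(-234))/((-32*(-277))) = (-35046 + 54756 + 4914)/8864 = 24624*(1/8864) = 1539/554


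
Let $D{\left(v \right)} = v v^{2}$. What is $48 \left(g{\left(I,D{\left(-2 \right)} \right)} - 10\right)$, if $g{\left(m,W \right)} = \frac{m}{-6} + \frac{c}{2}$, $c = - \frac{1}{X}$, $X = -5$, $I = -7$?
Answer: $- \frac{2096}{5} \approx -419.2$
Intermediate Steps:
$c = \frac{1}{5}$ ($c = - \frac{1}{-5} = \left(-1\right) \left(- \frac{1}{5}\right) = \frac{1}{5} \approx 0.2$)
$D{\left(v \right)} = v^{3}$
$g{\left(m,W \right)} = \frac{1}{10} - \frac{m}{6}$ ($g{\left(m,W \right)} = \frac{m}{-6} + \frac{1}{5 \cdot 2} = m \left(- \frac{1}{6}\right) + \frac{1}{5} \cdot \frac{1}{2} = - \frac{m}{6} + \frac{1}{10} = \frac{1}{10} - \frac{m}{6}$)
$48 \left(g{\left(I,D{\left(-2 \right)} \right)} - 10\right) = 48 \left(\left(\frac{1}{10} - - \frac{7}{6}\right) - 10\right) = 48 \left(\left(\frac{1}{10} + \frac{7}{6}\right) - 10\right) = 48 \left(\frac{19}{15} - 10\right) = 48 \left(- \frac{131}{15}\right) = - \frac{2096}{5}$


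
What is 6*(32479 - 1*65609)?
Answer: -198780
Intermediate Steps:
6*(32479 - 1*65609) = 6*(32479 - 65609) = 6*(-33130) = -198780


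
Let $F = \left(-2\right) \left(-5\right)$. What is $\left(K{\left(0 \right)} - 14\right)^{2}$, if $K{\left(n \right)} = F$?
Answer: $16$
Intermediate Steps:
$F = 10$
$K{\left(n \right)} = 10$
$\left(K{\left(0 \right)} - 14\right)^{2} = \left(10 - 14\right)^{2} = \left(-4\right)^{2} = 16$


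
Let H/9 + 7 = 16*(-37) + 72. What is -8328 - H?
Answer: -3585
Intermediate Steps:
H = -4743 (H = -63 + 9*(16*(-37) + 72) = -63 + 9*(-592 + 72) = -63 + 9*(-520) = -63 - 4680 = -4743)
-8328 - H = -8328 - 1*(-4743) = -8328 + 4743 = -3585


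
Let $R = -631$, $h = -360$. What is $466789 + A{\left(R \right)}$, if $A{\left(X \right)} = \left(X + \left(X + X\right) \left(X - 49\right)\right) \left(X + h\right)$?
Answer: $-849344450$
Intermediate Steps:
$A{\left(X \right)} = \left(-360 + X\right) \left(X + 2 X \left(-49 + X\right)\right)$ ($A{\left(X \right)} = \left(X + \left(X + X\right) \left(X - 49\right)\right) \left(X - 360\right) = \left(X + 2 X \left(-49 + X\right)\right) \left(-360 + X\right) = \left(-360 + X\right) \left(X + 2 X \left(-49 + X\right)\right)$)
$466789 + A{\left(R \right)} = 466789 - 631 \left(34920 - -515527 + 2 \left(-631\right)^{2}\right) = 466789 - 631 \left(34920 + 515527 + 2 \cdot 398161\right) = 466789 - 631 \left(34920 + 515527 + 796322\right) = 466789 - 849811239 = -849344450$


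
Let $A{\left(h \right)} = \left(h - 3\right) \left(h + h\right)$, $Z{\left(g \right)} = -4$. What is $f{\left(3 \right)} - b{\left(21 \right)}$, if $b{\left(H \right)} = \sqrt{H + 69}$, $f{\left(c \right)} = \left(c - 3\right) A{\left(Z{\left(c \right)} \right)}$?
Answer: $- 3 \sqrt{10} \approx -9.4868$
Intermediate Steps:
$A{\left(h \right)} = 2 h \left(-3 + h\right)$ ($A{\left(h \right)} = \left(-3 + h\right) 2 h = 2 h \left(-3 + h\right)$)
$f{\left(c \right)} = -168 + 56 c$ ($f{\left(c \right)} = \left(c - 3\right) 2 \left(-4\right) \left(-3 - 4\right) = \left(-3 + c\right) 2 \left(-4\right) \left(-7\right) = \left(-3 + c\right) 56 = -168 + 56 c$)
$b{\left(H \right)} = \sqrt{69 + H}$
$f{\left(3 \right)} - b{\left(21 \right)} = \left(-168 + 56 \cdot 3\right) - \sqrt{69 + 21} = \left(-168 + 168\right) - \sqrt{90} = 0 - 3 \sqrt{10} = - 3 \sqrt{10}$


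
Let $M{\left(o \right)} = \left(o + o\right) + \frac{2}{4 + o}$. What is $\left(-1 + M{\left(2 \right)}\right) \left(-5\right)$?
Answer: $- \frac{50}{3} \approx -16.667$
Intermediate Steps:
$M{\left(o \right)} = 2 o + \frac{2}{4 + o}$
$\left(-1 + M{\left(2 \right)}\right) \left(-5\right) = \left(-1 + \frac{2 \left(1 + 2^{2} + 4 \cdot 2\right)}{4 + 2}\right) \left(-5\right) = \left(-1 + \frac{2 \left(1 + 4 + 8\right)}{6}\right) \left(-5\right) = \left(-1 + 2 \cdot \frac{1}{6} \cdot 13\right) \left(-5\right) = \left(-1 + \frac{13}{3}\right) \left(-5\right) = \frac{10}{3} \left(-5\right) = - \frac{50}{3}$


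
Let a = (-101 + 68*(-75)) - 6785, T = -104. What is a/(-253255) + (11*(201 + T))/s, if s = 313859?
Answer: 4032137059/79486361045 ≈ 0.050727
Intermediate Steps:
a = -11986 (a = (-101 - 5100) - 6785 = -5201 - 6785 = -11986)
a/(-253255) + (11*(201 + T))/s = -11986/(-253255) + (11*(201 - 104))/313859 = -11986*(-1/253255) + (11*97)*(1/313859) = 11986/253255 + 1067*(1/313859) = 11986/253255 + 1067/313859 = 4032137059/79486361045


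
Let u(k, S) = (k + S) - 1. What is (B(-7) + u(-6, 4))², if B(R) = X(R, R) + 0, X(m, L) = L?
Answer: 100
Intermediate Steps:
u(k, S) = -1 + S + k (u(k, S) = (S + k) - 1 = -1 + S + k)
B(R) = R (B(R) = R + 0 = R)
(B(-7) + u(-6, 4))² = (-7 + (-1 + 4 - 6))² = (-7 - 3)² = (-10)² = 100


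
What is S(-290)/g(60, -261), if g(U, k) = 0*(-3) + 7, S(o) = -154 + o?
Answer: -444/7 ≈ -63.429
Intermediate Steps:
g(U, k) = 7 (g(U, k) = 0 + 7 = 7)
S(-290)/g(60, -261) = (-154 - 290)/7 = -444*⅐ = -444/7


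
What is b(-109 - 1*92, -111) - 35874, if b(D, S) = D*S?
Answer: -13563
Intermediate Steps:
b(-109 - 1*92, -111) - 35874 = (-109 - 1*92)*(-111) - 35874 = (-109 - 92)*(-111) - 35874 = -201*(-111) - 35874 = 22311 - 35874 = -13563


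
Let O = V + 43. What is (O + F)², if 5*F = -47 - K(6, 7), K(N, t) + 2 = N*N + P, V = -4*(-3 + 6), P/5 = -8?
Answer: 12996/25 ≈ 519.84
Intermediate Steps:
P = -40 (P = 5*(-8) = -40)
V = -12 (V = -4*3 = -12)
K(N, t) = -42 + N² (K(N, t) = -2 + (N*N - 40) = -2 + (N² - 40) = -2 + (-40 + N²) = -42 + N²)
O = 31 (O = -12 + 43 = 31)
F = -41/5 (F = (-47 - (-42 + 6²))/5 = (-47 - (-42 + 36))/5 = (-47 - 1*(-6))/5 = (-47 + 6)/5 = (⅕)*(-41) = -41/5 ≈ -8.2000)
(O + F)² = (31 - 41/5)² = (114/5)² = 12996/25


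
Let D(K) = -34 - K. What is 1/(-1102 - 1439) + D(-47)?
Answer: 33032/2541 ≈ 13.000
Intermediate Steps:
1/(-1102 - 1439) + D(-47) = 1/(-1102 - 1439) + (-34 - 1*(-47)) = 1/(-2541) + (-34 + 47) = -1/2541 + 13 = 33032/2541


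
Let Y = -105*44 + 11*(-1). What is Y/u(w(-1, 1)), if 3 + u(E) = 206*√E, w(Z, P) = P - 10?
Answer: 4631/127311 + 953986*I/127311 ≈ 0.036375 + 7.4933*I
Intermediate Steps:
w(Z, P) = -10 + P
u(E) = -3 + 206*√E
Y = -4631 (Y = -4620 - 11 = -4631)
Y/u(w(-1, 1)) = -4631/(-3 + 206*√(-10 + 1)) = -4631/(-3 + 206*√(-9)) = -4631/(-3 + 206*(3*I)) = -4631*(-3 - 618*I)/381933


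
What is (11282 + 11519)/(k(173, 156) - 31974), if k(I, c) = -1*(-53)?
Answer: -22801/31921 ≈ -0.71429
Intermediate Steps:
k(I, c) = 53
(11282 + 11519)/(k(173, 156) - 31974) = (11282 + 11519)/(53 - 31974) = 22801/(-31921) = 22801*(-1/31921) = -22801/31921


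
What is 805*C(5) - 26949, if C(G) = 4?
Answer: -23729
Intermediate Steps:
805*C(5) - 26949 = 805*4 - 26949 = 3220 - 26949 = -23729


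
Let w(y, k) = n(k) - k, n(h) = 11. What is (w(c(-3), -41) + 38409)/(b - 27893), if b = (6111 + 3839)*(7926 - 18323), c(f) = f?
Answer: -38461/103478043 ≈ -0.00037168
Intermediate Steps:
w(y, k) = 11 - k
b = -103450150 (b = 9950*(-10397) = -103450150)
(w(c(-3), -41) + 38409)/(b - 27893) = ((11 - 1*(-41)) + 38409)/(-103450150 - 27893) = ((11 + 41) + 38409)/(-103478043) = (52 + 38409)*(-1/103478043) = 38461*(-1/103478043) = -38461/103478043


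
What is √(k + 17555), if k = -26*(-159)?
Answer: 23*√41 ≈ 147.27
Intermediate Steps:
k = 4134
√(k + 17555) = √(4134 + 17555) = √21689 = 23*√41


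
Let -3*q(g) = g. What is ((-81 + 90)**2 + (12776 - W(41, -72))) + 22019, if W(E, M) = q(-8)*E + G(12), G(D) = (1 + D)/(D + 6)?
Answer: 625787/18 ≈ 34766.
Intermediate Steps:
q(g) = -g/3
G(D) = (1 + D)/(6 + D)
W(E, M) = 13/18 + 8*E/3 (W(E, M) = (-1/3*(-8))*E + (1 + 12)/(6 + 12) = 8*E/3 + 13/18 = 13/18 + 8*E/3)
((-81 + 90)**2 + (12776 - W(41, -72))) + 22019 = ((-81 + 90)**2 + (12776 - (13/18 + (8/3)*41))) + 22019 = (9**2 + (12776 - (13/18 + 328/3))) + 22019 = (81 + (12776 - 1*1981/18)) + 22019 = (81 + (12776 - 1981/18)) + 22019 = (81 + 227987/18) + 22019 = 229445/18 + 22019 = 625787/18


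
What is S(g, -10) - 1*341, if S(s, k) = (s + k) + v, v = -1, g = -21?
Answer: -373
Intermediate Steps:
S(s, k) = -1 + k + s (S(s, k) = (s + k) - 1 = (k + s) - 1 = -1 + k + s)
S(g, -10) - 1*341 = (-1 - 10 - 21) - 1*341 = -32 - 341 = -373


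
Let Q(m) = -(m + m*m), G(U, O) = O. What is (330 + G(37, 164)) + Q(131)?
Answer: -16798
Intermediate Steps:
Q(m) = -m - m² (Q(m) = -(m + m²) = -m - m²)
(330 + G(37, 164)) + Q(131) = (330 + 164) - 1*131*(1 + 131) = 494 - 1*131*132 = 494 - 17292 = -16798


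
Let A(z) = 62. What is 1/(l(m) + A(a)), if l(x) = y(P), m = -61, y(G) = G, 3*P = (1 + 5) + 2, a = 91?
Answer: 3/194 ≈ 0.015464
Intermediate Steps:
P = 8/3 (P = ((1 + 5) + 2)/3 = (6 + 2)/3 = (⅓)*8 = 8/3 ≈ 2.6667)
l(x) = 8/3
1/(l(m) + A(a)) = 1/(8/3 + 62) = 1/(194/3) = 3/194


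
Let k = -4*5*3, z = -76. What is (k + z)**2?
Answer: 18496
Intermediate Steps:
k = -60 (k = -20*3 = -60)
(k + z)**2 = (-60 - 76)**2 = (-136)**2 = 18496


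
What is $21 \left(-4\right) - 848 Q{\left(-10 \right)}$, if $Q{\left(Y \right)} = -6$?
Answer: $5004$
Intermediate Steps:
$21 \left(-4\right) - 848 Q{\left(-10 \right)} = 21 \left(-4\right) - -5088 = -84 + 5088 = 5004$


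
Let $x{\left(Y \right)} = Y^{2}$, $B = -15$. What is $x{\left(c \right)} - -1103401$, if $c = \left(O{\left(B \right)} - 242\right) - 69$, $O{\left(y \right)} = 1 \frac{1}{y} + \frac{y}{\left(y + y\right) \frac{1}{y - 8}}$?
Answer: $\frac{1086705229}{900} \approx 1.2075 \cdot 10^{6}$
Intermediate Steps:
$O{\left(y \right)} = -4 + \frac{1}{y} + \frac{y}{2}$ ($O{\left(y \right)} = \frac{1}{y} + \frac{y}{2 y \frac{1}{-8 + y}} = \frac{1}{y} + y \frac{-8 + y}{2 y} = \frac{1}{y} + \left(-4 + \frac{y}{2}\right) = -4 + \frac{1}{y} + \frac{y}{2}$)
$c = - \frac{9677}{30}$ ($c = \left(\left(-4 + \frac{1}{-15} + \frac{1}{2} \left(-15\right)\right) - 242\right) - 69 = \left(\left(-4 - \frac{1}{15} - \frac{15}{2}\right) - 242\right) - 69 = \left(- \frac{347}{30} - 242\right) - 69 = - \frac{7607}{30} - 69 = - \frac{9677}{30} \approx -322.57$)
$x{\left(c \right)} - -1103401 = \left(- \frac{9677}{30}\right)^{2} - -1103401 = \frac{93644329}{900} + 1103401 = \frac{1086705229}{900}$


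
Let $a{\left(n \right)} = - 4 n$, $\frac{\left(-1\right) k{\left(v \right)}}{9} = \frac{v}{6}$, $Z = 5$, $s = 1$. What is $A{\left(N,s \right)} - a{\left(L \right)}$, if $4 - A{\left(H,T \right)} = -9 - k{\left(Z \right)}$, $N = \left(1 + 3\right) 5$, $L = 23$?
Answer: $\frac{195}{2} \approx 97.5$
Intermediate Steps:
$N = 20$ ($N = 4 \cdot 5 = 20$)
$k{\left(v \right)} = - \frac{3 v}{2}$ ($k{\left(v \right)} = - 9 \frac{v}{6} = - \frac{3 v}{2}$)
$A{\left(H,T \right)} = \frac{11}{2}$ ($A{\left(H,T \right)} = 4 - \left(-9 - \left(- \frac{3}{2}\right) 5\right) = 4 - \left(-9 - - \frac{15}{2}\right) = 4 - \left(-9 + \frac{15}{2}\right) = 4 - - \frac{3}{2} = 4 + \frac{3}{2} = \frac{11}{2}$)
$A{\left(N,s \right)} - a{\left(L \right)} = \frac{11}{2} - \left(-4\right) 23 = \frac{11}{2} - -92 = \frac{11}{2} + 92 = \frac{195}{2}$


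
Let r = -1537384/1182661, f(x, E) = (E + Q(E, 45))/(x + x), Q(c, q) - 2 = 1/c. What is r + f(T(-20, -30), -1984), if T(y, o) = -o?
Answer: -1611191677463/46927988480 ≈ -34.333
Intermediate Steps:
Q(c, q) = 2 + 1/c
f(x, E) = (2 + E + 1/E)/(2*x) (f(x, E) = (E + (2 + 1/E))/(x + x) = (2 + E + 1/E)/((2*x)) = (2 + E + 1/E)*(1/(2*x)) = (2 + E + 1/E)/(2*x))
r = -1537384/1182661 (r = -1537384*1/1182661 = -1537384/1182661 ≈ -1.2999)
r + f(T(-20, -30), -1984) = -1537384/1182661 + (½)*(1 + (-1984)² + 2*(-1984))/(-1984*(-1*(-30))) = -1537384/1182661 + (½)*(-1/1984)*(1 + 3936256 - 3968)/30 = -1537384/1182661 + (½)*(-1/1984)*(1/30)*3932289 = -1537384/1182661 - 1310763/39680 = -1611191677463/46927988480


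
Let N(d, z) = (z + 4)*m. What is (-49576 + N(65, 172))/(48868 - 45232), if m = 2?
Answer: -4102/303 ≈ -13.538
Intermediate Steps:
N(d, z) = 8 + 2*z (N(d, z) = (z + 4)*2 = (4 + z)*2 = 8 + 2*z)
(-49576 + N(65, 172))/(48868 - 45232) = (-49576 + (8 + 2*172))/(48868 - 45232) = (-49576 + (8 + 344))/3636 = (-49576 + 352)*(1/3636) = -49224*1/3636 = -4102/303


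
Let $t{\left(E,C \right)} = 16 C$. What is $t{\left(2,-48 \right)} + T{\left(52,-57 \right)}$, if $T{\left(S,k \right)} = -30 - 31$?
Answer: $-829$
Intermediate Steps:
$T{\left(S,k \right)} = -61$ ($T{\left(S,k \right)} = -30 - 31 = -61$)
$t{\left(2,-48 \right)} + T{\left(52,-57 \right)} = 16 \left(-48\right) - 61 = -768 - 61 = -829$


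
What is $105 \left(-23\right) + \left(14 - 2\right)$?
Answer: $-2403$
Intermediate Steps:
$105 \left(-23\right) + \left(14 - 2\right) = -2415 + \left(14 - 2\right) = -2415 + 12 = -2403$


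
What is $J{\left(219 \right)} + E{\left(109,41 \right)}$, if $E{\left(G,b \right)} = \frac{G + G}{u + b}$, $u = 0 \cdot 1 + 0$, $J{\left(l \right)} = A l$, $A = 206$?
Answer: $\frac{1849892}{41} \approx 45119.0$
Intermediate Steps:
$J{\left(l \right)} = 206 l$
$u = 0$ ($u = 0 + 0 = 0$)
$E{\left(G,b \right)} = \frac{2 G}{b}$ ($E{\left(G,b \right)} = \frac{G + G}{0 + b} = \frac{2 G}{b}$)
$J{\left(219 \right)} + E{\left(109,41 \right)} = 206 \cdot 219 + 2 \cdot 109 \cdot \frac{1}{41} = 45114 + 2 \cdot 109 \cdot \frac{1}{41} = 45114 + \frac{218}{41} = \frac{1849892}{41}$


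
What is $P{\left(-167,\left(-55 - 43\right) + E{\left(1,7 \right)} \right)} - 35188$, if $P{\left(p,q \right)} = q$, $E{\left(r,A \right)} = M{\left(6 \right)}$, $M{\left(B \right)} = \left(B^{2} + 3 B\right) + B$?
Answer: $-35226$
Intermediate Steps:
$M{\left(B \right)} = B^{2} + 4 B$
$E{\left(r,A \right)} = 60$ ($E{\left(r,A \right)} = 6 \left(4 + 6\right) = 6 \cdot 10 = 60$)
$P{\left(-167,\left(-55 - 43\right) + E{\left(1,7 \right)} \right)} - 35188 = \left(\left(-55 - 43\right) + 60\right) - 35188 = \left(-98 + 60\right) - 35188 = -38 - 35188 = -35226$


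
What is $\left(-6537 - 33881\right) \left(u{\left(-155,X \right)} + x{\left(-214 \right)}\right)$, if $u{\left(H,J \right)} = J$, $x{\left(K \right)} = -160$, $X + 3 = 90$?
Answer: $2950514$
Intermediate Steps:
$X = 87$ ($X = -3 + 90 = 87$)
$\left(-6537 - 33881\right) \left(u{\left(-155,X \right)} + x{\left(-214 \right)}\right) = \left(-6537 - 33881\right) \left(87 - 160\right) = \left(-40418\right) \left(-73\right) = 2950514$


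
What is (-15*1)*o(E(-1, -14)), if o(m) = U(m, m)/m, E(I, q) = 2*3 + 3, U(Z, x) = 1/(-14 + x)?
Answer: ⅓ ≈ 0.33333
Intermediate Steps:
E(I, q) = 9 (E(I, q) = 6 + 3 = 9)
o(m) = 1/(m*(-14 + m)) (o(m) = 1/((-14 + m)*m) = 1/(m*(-14 + m)))
(-15*1)*o(E(-1, -14)) = (-15*1)*(1/(9*(-14 + 9))) = -5/(3*(-5)) = -5*(-1)/(3*5) = -15*(-1/45) = ⅓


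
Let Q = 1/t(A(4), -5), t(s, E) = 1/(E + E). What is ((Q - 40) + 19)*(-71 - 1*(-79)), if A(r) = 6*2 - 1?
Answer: -248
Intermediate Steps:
A(r) = 11 (A(r) = 12 - 1 = 11)
t(s, E) = 1/(2*E)
Q = -10 (Q = 1/((½)/(-5)) = 1/((½)*(-⅕)) = 1/(-⅒) = -10)
((Q - 40) + 19)*(-71 - 1*(-79)) = ((-10 - 40) + 19)*(-71 - 1*(-79)) = (-50 + 19)*(-71 + 79) = -31*8 = -248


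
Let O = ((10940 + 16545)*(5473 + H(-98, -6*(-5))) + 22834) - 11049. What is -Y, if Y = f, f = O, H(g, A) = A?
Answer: -151261740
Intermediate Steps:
O = 151261740 (O = ((10940 + 16545)*(5473 - 6*(-5)) + 22834) - 11049 = (27485*(5473 + 30) + 22834) - 11049 = (27485*5503 + 22834) - 11049 = (151249955 + 22834) - 11049 = 151272789 - 11049 = 151261740)
f = 151261740
Y = 151261740
-Y = -1*151261740 = -151261740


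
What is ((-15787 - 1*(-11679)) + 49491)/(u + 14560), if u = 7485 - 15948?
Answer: 3491/469 ≈ 7.4435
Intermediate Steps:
u = -8463
((-15787 - 1*(-11679)) + 49491)/(u + 14560) = ((-15787 - 1*(-11679)) + 49491)/(-8463 + 14560) = ((-15787 + 11679) + 49491)/6097 = (-4108 + 49491)*(1/6097) = 45383*(1/6097) = 3491/469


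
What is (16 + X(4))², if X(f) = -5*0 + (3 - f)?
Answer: 225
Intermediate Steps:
X(f) = 3 - f (X(f) = 0 + (3 - f) = 3 - f)
(16 + X(4))² = (16 + (3 - 1*4))² = (16 + (3 - 4))² = (16 - 1)² = 15² = 225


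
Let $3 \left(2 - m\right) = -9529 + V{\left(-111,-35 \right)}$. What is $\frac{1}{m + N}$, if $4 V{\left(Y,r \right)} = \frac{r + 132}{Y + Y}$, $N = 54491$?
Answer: $\frac{2664}{153631201} \approx 1.734 \cdot 10^{-5}$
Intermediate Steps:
$V{\left(Y,r \right)} = \frac{132 + r}{8 Y}$ ($V{\left(Y,r \right)} = \frac{\left(r + 132\right) \frac{1}{Y + Y}}{4} = \frac{\left(132 + r\right) \frac{1}{2 Y}}{4} = \frac{\frac{1}{2} \frac{1}{Y} \left(132 + r\right)}{4} = \frac{132 + r}{8 Y}$)
$m = \frac{8467177}{2664}$ ($m = 2 - \frac{-9529 + \frac{132 - 35}{8 \left(-111\right)}}{3} = 2 - \frac{-9529 + \frac{1}{8} \left(- \frac{1}{111}\right) 97}{3} = 2 - \frac{-9529 - \frac{97}{888}}{3} = 2 - - \frac{8461849}{2664} = 2 + \frac{8461849}{2664} = \frac{8467177}{2664} \approx 3178.4$)
$\frac{1}{m + N} = \frac{1}{\frac{8467177}{2664} + 54491} = \frac{1}{\frac{153631201}{2664}} = \frac{2664}{153631201}$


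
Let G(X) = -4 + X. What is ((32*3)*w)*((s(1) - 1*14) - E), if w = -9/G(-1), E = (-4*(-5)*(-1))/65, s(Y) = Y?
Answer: -28512/13 ≈ -2193.2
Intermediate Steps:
E = -4/13 (E = (20*(-1))*(1/65) = -20*1/65 = -4/13 ≈ -0.30769)
w = 9/5 (w = -9/(-4 - 1) = -9/(-5) = -9*(-⅕) = 9/5 ≈ 1.8000)
((32*3)*w)*((s(1) - 1*14) - E) = ((32*3)*(9/5))*((1 - 1*14) - 1*(-4/13)) = (96*(9/5))*((1 - 14) + 4/13) = 864*(-13 + 4/13)/5 = (864/5)*(-165/13) = -28512/13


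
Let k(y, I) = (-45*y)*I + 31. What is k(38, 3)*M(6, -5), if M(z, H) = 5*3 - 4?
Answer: -56089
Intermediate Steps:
k(y, I) = 31 - 45*I*y (k(y, I) = -45*I*y + 31 = 31 - 45*I*y)
M(z, H) = 11 (M(z, H) = 15 - 4 = 11)
k(38, 3)*M(6, -5) = (31 - 45*3*38)*11 = (31 - 5130)*11 = -5099*11 = -56089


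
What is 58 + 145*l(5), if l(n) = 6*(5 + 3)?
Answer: 7018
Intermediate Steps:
l(n) = 48 (l(n) = 6*8 = 48)
58 + 145*l(5) = 58 + 145*48 = 58 + 6960 = 7018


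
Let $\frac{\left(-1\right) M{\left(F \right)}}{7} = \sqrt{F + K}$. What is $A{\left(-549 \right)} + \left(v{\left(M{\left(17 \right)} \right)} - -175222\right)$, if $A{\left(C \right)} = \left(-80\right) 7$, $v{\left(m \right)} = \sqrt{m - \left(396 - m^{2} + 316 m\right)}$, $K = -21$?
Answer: $174662 + \sqrt{-592 + 4410 i} \approx 1.7471 \cdot 10^{5} + 50.207 i$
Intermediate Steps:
$M{\left(F \right)} = - 7 \sqrt{-21 + F}$ ($M{\left(F \right)} = - 7 \sqrt{F - 21} = - 7 \sqrt{-21 + F}$)
$v{\left(m \right)} = \sqrt{-396 + m^{2} - 315 m}$ ($v{\left(m \right)} = \sqrt{m - \left(396 - m^{2} + 316 m\right)} = \sqrt{-396 + m^{2} - 315 m}$)
$A{\left(C \right)} = -560$
$A{\left(-549 \right)} + \left(v{\left(M{\left(17 \right)} \right)} - -175222\right) = -560 + \left(\sqrt{-396 + \left(- 7 \sqrt{-21 + 17}\right)^{2} - 315 \left(- 7 \sqrt{-21 + 17}\right)} - -175222\right) = -560 + \left(\sqrt{-396 + \left(- 7 \sqrt{-4}\right)^{2} - 315 \left(- 7 \sqrt{-4}\right)} + 175222\right) = -560 + \left(\sqrt{-396 + \left(- 7 \cdot 2 i\right)^{2} - 315 \left(- 7 \cdot 2 i\right)} + 175222\right) = -560 + \left(\sqrt{-396 + \left(- 14 i\right)^{2} - 315 \left(- 14 i\right)} + 175222\right) = -560 + \left(\sqrt{-396 - 196 + 4410 i} + 175222\right) = -560 + \left(\sqrt{-592 + 4410 i} + 175222\right) = -560 + \left(175222 + \sqrt{-592 + 4410 i}\right) = 174662 + \sqrt{-592 + 4410 i}$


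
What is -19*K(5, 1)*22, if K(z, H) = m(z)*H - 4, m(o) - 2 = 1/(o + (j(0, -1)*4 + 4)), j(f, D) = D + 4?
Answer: 17138/21 ≈ 816.10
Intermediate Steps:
j(f, D) = 4 + D
m(o) = 2 + 1/(16 + o) (m(o) = 2 + 1/(o + ((4 - 1)*4 + 4)) = 2 + 1/(o + (3*4 + 4)) = 2 + 1/(o + (12 + 4)) = 2 + 1/(o + 16) = 2 + 1/(16 + o))
K(z, H) = -4 + H*(33 + 2*z)/(16 + z) (K(z, H) = ((33 + 2*z)/(16 + z))*H - 4 = H*(33 + 2*z)/(16 + z) - 4 = -4 + H*(33 + 2*z)/(16 + z))
-19*K(5, 1)*22 = -19*(-64 - 4*5 + 1*(33 + 2*5))/(16 + 5)*22 = -19*(-64 - 20 + 1*(33 + 10))/21*22 = -19*(-64 - 20 + 1*43)/21*22 = -19*(-64 - 20 + 43)/21*22 = -19*(-41)/21*22 = -19*(-41/21)*22 = (779/21)*22 = 17138/21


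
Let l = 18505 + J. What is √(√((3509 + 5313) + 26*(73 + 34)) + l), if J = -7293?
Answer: √(11212 + 2*√2901) ≈ 106.39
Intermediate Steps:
l = 11212 (l = 18505 - 7293 = 11212)
√(√((3509 + 5313) + 26*(73 + 34)) + l) = √(√((3509 + 5313) + 26*(73 + 34)) + 11212) = √(√(8822 + 26*107) + 11212) = √(√(8822 + 2782) + 11212) = √(√11604 + 11212) = √(2*√2901 + 11212) = √(11212 + 2*√2901)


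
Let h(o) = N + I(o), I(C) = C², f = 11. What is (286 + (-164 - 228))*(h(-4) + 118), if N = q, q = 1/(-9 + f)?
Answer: -14257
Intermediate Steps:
q = ½ (q = 1/(-9 + 11) = 1/2 = ½ ≈ 0.50000)
N = ½ ≈ 0.50000
h(o) = ½ + o²
(286 + (-164 - 228))*(h(-4) + 118) = (286 + (-164 - 228))*((½ + (-4)²) + 118) = (286 - 392)*((½ + 16) + 118) = -106*(33/2 + 118) = -106*269/2 = -14257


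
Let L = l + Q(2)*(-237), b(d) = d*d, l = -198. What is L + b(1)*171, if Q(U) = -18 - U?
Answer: 4713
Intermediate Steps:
b(d) = d**2
L = 4542 (L = -198 + (-18 - 1*2)*(-237) = -198 + (-18 - 2)*(-237) = -198 - 20*(-237) = -198 + 4740 = 4542)
L + b(1)*171 = 4542 + 1**2*171 = 4542 + 1*171 = 4542 + 171 = 4713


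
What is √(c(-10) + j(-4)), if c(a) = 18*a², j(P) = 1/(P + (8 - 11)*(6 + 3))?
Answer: √1729769/31 ≈ 42.426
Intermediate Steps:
j(P) = 1/(-27 + P) (j(P) = 1/(P - 3*9) = 1/(P - 27) = 1/(-27 + P))
√(c(-10) + j(-4)) = √(18*(-10)² + 1/(-27 - 4)) = √(18*100 + 1/(-31)) = √(1800 - 1/31) = √(55799/31) = √1729769/31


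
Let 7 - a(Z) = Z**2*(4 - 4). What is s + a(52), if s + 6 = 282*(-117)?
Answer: -32993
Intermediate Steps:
s = -33000 (s = -6 + 282*(-117) = -6 - 32994 = -33000)
a(Z) = 7 (a(Z) = 7 - Z**2*(4 - 4) = 7 - Z**2*0 = 7 - 1*0 = 7 + 0 = 7)
s + a(52) = -33000 + 7 = -32993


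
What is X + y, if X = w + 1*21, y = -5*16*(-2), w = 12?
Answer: 193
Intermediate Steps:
y = 160 (y = -80*(-2) = 160)
X = 33 (X = 12 + 1*21 = 12 + 21 = 33)
X + y = 33 + 160 = 193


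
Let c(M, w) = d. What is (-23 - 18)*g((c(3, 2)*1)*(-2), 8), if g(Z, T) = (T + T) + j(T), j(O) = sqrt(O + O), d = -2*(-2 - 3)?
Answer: -820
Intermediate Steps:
d = 10 (d = -2*(-5) = 10)
j(O) = sqrt(2)*sqrt(O) (j(O) = sqrt(2*O) = sqrt(2)*sqrt(O))
c(M, w) = 10
g(Z, T) = 2*T + sqrt(2)*sqrt(T) (g(Z, T) = (T + T) + sqrt(2)*sqrt(T) = 2*T + sqrt(2)*sqrt(T))
(-23 - 18)*g((c(3, 2)*1)*(-2), 8) = (-23 - 18)*(2*8 + sqrt(2)*sqrt(8)) = -41*(16 + sqrt(2)*(2*sqrt(2))) = -41*(16 + 4) = -41*20 = -820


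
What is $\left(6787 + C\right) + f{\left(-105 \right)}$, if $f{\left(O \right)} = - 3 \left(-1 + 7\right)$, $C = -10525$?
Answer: $-3756$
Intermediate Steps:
$f{\left(O \right)} = -18$ ($f{\left(O \right)} = \left(-3\right) 6 = -18$)
$\left(6787 + C\right) + f{\left(-105 \right)} = \left(6787 - 10525\right) - 18 = -3738 - 18 = -3756$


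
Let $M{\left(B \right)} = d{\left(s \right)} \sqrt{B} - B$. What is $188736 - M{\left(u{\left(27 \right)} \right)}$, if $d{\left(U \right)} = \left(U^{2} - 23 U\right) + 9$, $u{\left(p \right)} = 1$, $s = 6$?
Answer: $188830$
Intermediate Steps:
$d{\left(U \right)} = 9 + U^{2} - 23 U$
$M{\left(B \right)} = - B - 93 \sqrt{B}$ ($M{\left(B \right)} = \left(9 + 6^{2} - 138\right) \sqrt{B} - B = \left(9 + 36 - 138\right) \sqrt{B} - B = - 93 \sqrt{B} - B = - B - 93 \sqrt{B}$)
$188736 - M{\left(u{\left(27 \right)} \right)} = 188736 - \left(\left(-1\right) 1 - 93 \sqrt{1}\right) = 188736 - \left(-1 - 93\right) = 188736 - -94 = 188736 + 94 = 188830$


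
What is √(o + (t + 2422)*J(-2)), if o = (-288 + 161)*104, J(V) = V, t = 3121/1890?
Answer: I*√1791537405/315 ≈ 134.37*I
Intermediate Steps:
t = 3121/1890 (t = 3121*(1/1890) = 3121/1890 ≈ 1.6513)
o = -13208 (o = -127*104 = -13208)
√(o + (t + 2422)*J(-2)) = √(-13208 + (3121/1890 + 2422)*(-2)) = √(-13208 + (4580701/1890)*(-2)) = √(-13208 - 4580701/945) = √(-17062261/945) = I*√1791537405/315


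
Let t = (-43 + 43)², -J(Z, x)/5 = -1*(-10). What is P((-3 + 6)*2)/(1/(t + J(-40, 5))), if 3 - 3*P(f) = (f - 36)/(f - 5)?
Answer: -550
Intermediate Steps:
J(Z, x) = -50 (J(Z, x) = -(-5)*(-10) = -5*10 = -50)
t = 0 (t = 0² = 0)
P(f) = 1 - (-36 + f)/(3*(-5 + f)) (P(f) = 1 - (f - 36)/(3*(f - 5)) = 1 - (-36 + f)/(3*(-5 + f)))
P((-3 + 6)*2)/(1/(t + J(-40, 5))) = ((21 + 2*((-3 + 6)*2))/(3*(-5 + (-3 + 6)*2)))/(1/(0 - 50)) = ((21 + 2*(3*2))/(3*(-5 + 3*2)))/(1/(-50)) = ((21 + 2*6)/(3*(-5 + 6)))/(-1/50) = ((⅓)*(21 + 12)/1)*(-50) = ((⅓)*1*33)*(-50) = 11*(-50) = -550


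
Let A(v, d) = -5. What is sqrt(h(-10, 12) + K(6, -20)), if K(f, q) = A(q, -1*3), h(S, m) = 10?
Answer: sqrt(5) ≈ 2.2361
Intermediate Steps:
K(f, q) = -5
sqrt(h(-10, 12) + K(6, -20)) = sqrt(10 - 5) = sqrt(5)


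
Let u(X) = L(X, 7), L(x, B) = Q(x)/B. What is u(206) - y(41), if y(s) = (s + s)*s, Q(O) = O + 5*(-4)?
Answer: -23348/7 ≈ -3335.4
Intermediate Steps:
Q(O) = -20 + O (Q(O) = O - 20 = -20 + O)
L(x, B) = (-20 + x)/B
u(X) = -20/7 + X/7 (u(X) = (-20 + X)/7 = -20/7 + X/7)
y(s) = 2*s² (y(s) = (2*s)*s = 2*s²)
u(206) - y(41) = (-20/7 + (⅐)*206) - 2*41² = (-20/7 + 206/7) - 2*1681 = 186/7 - 1*3362 = 186/7 - 3362 = -23348/7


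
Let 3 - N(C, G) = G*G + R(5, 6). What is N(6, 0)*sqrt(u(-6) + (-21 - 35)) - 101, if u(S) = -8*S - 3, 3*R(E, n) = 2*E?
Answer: -101 - I*sqrt(11)/3 ≈ -101.0 - 1.1055*I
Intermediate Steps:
R(E, n) = 2*E/3 (R(E, n) = (2*E)/3 = 2*E/3)
u(S) = -3 - 8*S
N(C, G) = -1/3 - G**2 (N(C, G) = 3 - (G*G + (2/3)*5) = 3 - (G**2 + 10/3) = 3 - (10/3 + G**2) = 3 + (-10/3 - G**2) = -1/3 - G**2)
N(6, 0)*sqrt(u(-6) + (-21 - 35)) - 101 = (-1/3 - 1*0**2)*sqrt((-3 - 8*(-6)) + (-21 - 35)) - 101 = (-1/3 - 1*0)*sqrt((-3 + 48) - 56) - 101 = (-1/3 + 0)*sqrt(45 - 56) - 101 = -I*sqrt(11)/3 - 101 = -101 - I*sqrt(11)/3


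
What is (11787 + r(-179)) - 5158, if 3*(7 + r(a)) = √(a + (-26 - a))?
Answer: 6622 + I*√26/3 ≈ 6622.0 + 1.6997*I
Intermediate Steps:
r(a) = -7 + I*√26/3 (r(a) = -7 + √(a + (-26 - a))/3 = -7 + √(-26)/3 = -7 + (I*√26)/3 = -7 + I*√26/3)
(11787 + r(-179)) - 5158 = (11787 + (-7 + I*√26/3)) - 5158 = (11780 + I*√26/3) - 5158 = 6622 + I*√26/3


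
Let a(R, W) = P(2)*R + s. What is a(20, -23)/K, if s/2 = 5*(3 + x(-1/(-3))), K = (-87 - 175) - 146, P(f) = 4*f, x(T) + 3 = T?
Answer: -245/612 ≈ -0.40033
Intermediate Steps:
x(T) = -3 + T
K = -408 (K = -262 - 146 = -408)
s = 10/3 (s = 2*(5*(3 + (-3 - 1/(-3)))) = 2*(5*(3 + (-3 - 1*(-1/3)))) = 2*(5*(3 + (-3 + 1/3))) = 2*(5*(3 - 8/3)) = 2*(5*(1/3)) = 2*(5/3) = 10/3 ≈ 3.3333)
a(R, W) = 10/3 + 8*R (a(R, W) = (4*2)*R + 10/3 = 8*R + 10/3 = 10/3 + 8*R)
a(20, -23)/K = (10/3 + 8*20)/(-408) = (10/3 + 160)*(-1/408) = (490/3)*(-1/408) = -245/612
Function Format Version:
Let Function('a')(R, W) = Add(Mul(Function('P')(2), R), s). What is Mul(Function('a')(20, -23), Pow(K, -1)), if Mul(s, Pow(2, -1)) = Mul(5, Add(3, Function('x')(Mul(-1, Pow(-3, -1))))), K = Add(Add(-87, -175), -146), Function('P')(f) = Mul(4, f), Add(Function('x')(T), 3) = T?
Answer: Rational(-245, 612) ≈ -0.40033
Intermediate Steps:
Function('x')(T) = Add(-3, T)
K = -408 (K = Add(-262, -146) = -408)
s = Rational(10, 3) (s = Mul(2, Mul(5, Add(3, Add(-3, Mul(-1, Pow(-3, -1)))))) = Mul(2, Mul(5, Add(3, Add(-3, Mul(-1, Rational(-1, 3)))))) = Mul(2, Mul(5, Add(3, Add(-3, Rational(1, 3))))) = Mul(2, Mul(5, Add(3, Rational(-8, 3)))) = Mul(2, Mul(5, Rational(1, 3))) = Mul(2, Rational(5, 3)) = Rational(10, 3) ≈ 3.3333)
Function('a')(R, W) = Add(Rational(10, 3), Mul(8, R)) (Function('a')(R, W) = Add(Mul(Mul(4, 2), R), Rational(10, 3)) = Add(Mul(8, R), Rational(10, 3)) = Add(Rational(10, 3), Mul(8, R)))
Mul(Function('a')(20, -23), Pow(K, -1)) = Mul(Add(Rational(10, 3), Mul(8, 20)), Pow(-408, -1)) = Mul(Add(Rational(10, 3), 160), Rational(-1, 408)) = Mul(Rational(490, 3), Rational(-1, 408)) = Rational(-245, 612)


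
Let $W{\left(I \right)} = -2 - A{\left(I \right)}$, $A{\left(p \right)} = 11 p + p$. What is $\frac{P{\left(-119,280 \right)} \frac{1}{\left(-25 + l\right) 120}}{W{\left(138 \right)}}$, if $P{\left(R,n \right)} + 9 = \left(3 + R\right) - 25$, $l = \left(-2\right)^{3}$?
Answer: $- \frac{5}{218856} \approx -2.2846 \cdot 10^{-5}$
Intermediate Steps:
$l = -8$
$A{\left(p \right)} = 12 p$
$W{\left(I \right)} = -2 - 12 I$
$P{\left(R,n \right)} = -31 + R$ ($P{\left(R,n \right)} = -9 + \left(\left(3 + R\right) - 25\right) = -9 + \left(-22 + R\right) = -31 + R$)
$\frac{P{\left(-119,280 \right)} \frac{1}{\left(-25 + l\right) 120}}{W{\left(138 \right)}} = \frac{\left(-31 - 119\right) \frac{1}{\left(-25 - 8\right) 120}}{-2 - 1656} = \frac{\left(-150\right) \frac{1}{\left(-33\right) 120}}{-2 - 1656} = \frac{\left(-150\right) \frac{1}{-3960}}{-1658} = \left(-150\right) \left(- \frac{1}{3960}\right) \left(- \frac{1}{1658}\right) = \frac{5}{132} \left(- \frac{1}{1658}\right) = - \frac{5}{218856}$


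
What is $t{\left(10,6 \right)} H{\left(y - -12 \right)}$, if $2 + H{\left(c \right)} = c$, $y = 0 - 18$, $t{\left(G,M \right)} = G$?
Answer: $-80$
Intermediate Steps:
$y = -18$
$H{\left(c \right)} = -2 + c$
$t{\left(10,6 \right)} H{\left(y - -12 \right)} = 10 \left(-2 - 6\right) = 10 \left(-8\right) = -80$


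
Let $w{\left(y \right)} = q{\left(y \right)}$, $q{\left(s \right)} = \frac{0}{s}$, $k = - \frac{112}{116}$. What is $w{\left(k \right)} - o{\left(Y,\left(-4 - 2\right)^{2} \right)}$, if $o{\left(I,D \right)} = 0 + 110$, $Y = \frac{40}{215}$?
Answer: $-110$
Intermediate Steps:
$Y = \frac{8}{43}$ ($Y = 40 \cdot \frac{1}{215} = \frac{8}{43} \approx 0.18605$)
$k = - \frac{28}{29}$ ($k = \left(-112\right) \frac{1}{116} = - \frac{28}{29} \approx -0.96552$)
$o{\left(I,D \right)} = 110$
$q{\left(s \right)} = 0$
$w{\left(y \right)} = 0$
$w{\left(k \right)} - o{\left(Y,\left(-4 - 2\right)^{2} \right)} = 0 - 110 = -110$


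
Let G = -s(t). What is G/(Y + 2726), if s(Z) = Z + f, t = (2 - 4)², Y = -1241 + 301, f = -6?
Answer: 1/893 ≈ 0.0011198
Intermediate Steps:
Y = -940
t = 4 (t = (-2)² = 4)
s(Z) = -6 + Z (s(Z) = Z - 6 = -6 + Z)
G = 2 (G = -(-6 + 4) = -1*(-2) = 2)
G/(Y + 2726) = 2/(-940 + 2726) = 2/1786 = 2*(1/1786) = 1/893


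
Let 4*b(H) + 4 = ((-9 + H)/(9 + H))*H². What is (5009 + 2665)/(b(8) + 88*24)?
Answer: 43486/11957 ≈ 3.6369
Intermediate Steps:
b(H) = -1 + H²*(-9 + H)/(4*(9 + H)) (b(H) = -1 + (((-9 + H)/(9 + H))*H²)/4 = -1 + (H²*(-9 + H)/(9 + H))/4 = -1 + H²*(-9 + H)/(4*(9 + H)))
(5009 + 2665)/(b(8) + 88*24) = (5009 + 2665)/((-36 + 8³ - 9*8² - 4*8)/(4*(9 + 8)) + 88*24) = 7674/((¼)*(-36 + 512 - 9*64 - 32)/17 + 2112) = 7674/((¼)*(1/17)*(-36 + 512 - 576 - 32) + 2112) = 7674/((¼)*(1/17)*(-132) + 2112) = 7674/(-33/17 + 2112) = 7674/(35871/17) = 7674*(17/35871) = 43486/11957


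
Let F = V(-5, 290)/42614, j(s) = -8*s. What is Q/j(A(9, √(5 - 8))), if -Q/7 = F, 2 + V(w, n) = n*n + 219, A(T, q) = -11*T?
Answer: -590219/33750288 ≈ -0.017488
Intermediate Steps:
V(w, n) = 217 + n² (V(w, n) = -2 + (n*n + 219) = -2 + (n² + 219) = -2 + (219 + n²) = 217 + n²)
F = 84317/42614 (F = (217 + 290²)/42614 = (217 + 84100)*(1/42614) = 84317*(1/42614) = 84317/42614 ≈ 1.9786)
Q = -590219/42614 (Q = -7*84317/42614 = -590219/42614 ≈ -13.850)
Q/j(A(9, √(5 - 8))) = -590219/(42614*((-(-88)*9))) = -590219/(42614*((-8*(-99)))) = -590219/42614/792 = -590219/42614*1/792 = -590219/33750288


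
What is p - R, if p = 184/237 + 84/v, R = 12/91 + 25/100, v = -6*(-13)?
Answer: 126937/86268 ≈ 1.4714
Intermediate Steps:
v = 78
R = 139/364 (R = 12*(1/91) + 25*(1/100) = 12/91 + ¼ = 139/364 ≈ 0.38187)
p = 5710/3081 (p = 184/237 + 84/78 = 184*(1/237) + 84*(1/78) = 184/237 + 14/13 = 5710/3081 ≈ 1.8533)
p - R = 5710/3081 - 1*139/364 = 5710/3081 - 139/364 = 126937/86268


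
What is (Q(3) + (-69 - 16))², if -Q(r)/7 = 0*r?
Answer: 7225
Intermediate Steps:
Q(r) = 0 (Q(r) = -0*r = -7*0 = 0)
(Q(3) + (-69 - 16))² = (0 + (-69 - 16))² = (0 - 85)² = (-85)² = 7225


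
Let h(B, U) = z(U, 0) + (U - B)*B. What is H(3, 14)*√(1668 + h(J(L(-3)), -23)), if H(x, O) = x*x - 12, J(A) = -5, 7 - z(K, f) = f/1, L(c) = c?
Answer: -3*√1765 ≈ -126.04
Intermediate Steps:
z(K, f) = 7 - f (z(K, f) = 7 - f/1 = 7 - f)
h(B, U) = 7 + B*(U - B) (h(B, U) = (7 - 1*0) + (U - B)*B = (7 + 0) + B*(U - B) = 7 + B*(U - B))
H(x, O) = -12 + x² (H(x, O) = x² - 12 = -12 + x²)
H(3, 14)*√(1668 + h(J(L(-3)), -23)) = (-12 + 3²)*√(1668 + (7 - 1*(-5)² - 5*(-23))) = (-12 + 9)*√(1668 + (7 - 1*25 + 115)) = -3*√(1668 + (7 - 25 + 115)) = -3*√(1668 + 97) = -3*√1765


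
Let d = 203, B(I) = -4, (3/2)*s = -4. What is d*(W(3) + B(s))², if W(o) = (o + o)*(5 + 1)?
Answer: 207872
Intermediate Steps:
s = -8/3 (s = (⅔)*(-4) = -8/3 ≈ -2.6667)
W(o) = 12*o (W(o) = (2*o)*6 = 12*o)
d*(W(3) + B(s))² = 203*(12*3 - 4)² = 203*(36 - 4)² = 203*32² = 203*1024 = 207872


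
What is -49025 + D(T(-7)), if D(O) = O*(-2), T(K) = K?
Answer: -49011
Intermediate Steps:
D(O) = -2*O
-49025 + D(T(-7)) = -49025 - 2*(-7) = -49025 + 14 = -49011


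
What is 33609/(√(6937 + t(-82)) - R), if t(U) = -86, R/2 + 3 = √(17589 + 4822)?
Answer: 33609/(6 + √6851 - 2*√22411) ≈ -159.56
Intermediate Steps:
R = -6 + 2*√22411 (R = -6 + 2*√(17589 + 4822) = -6 + 2*√22411 ≈ 293.41)
33609/(√(6937 + t(-82)) - R) = 33609/(√(6937 - 86) - (-6 + 2*√22411)) = 33609/(√6851 + (6 - 2*√22411)) = 33609/(6 + √6851 - 2*√22411)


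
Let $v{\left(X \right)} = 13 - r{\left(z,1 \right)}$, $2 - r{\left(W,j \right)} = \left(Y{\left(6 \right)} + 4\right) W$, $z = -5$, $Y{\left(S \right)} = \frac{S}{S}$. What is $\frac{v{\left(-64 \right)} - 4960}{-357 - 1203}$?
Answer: $\frac{829}{260} \approx 3.1885$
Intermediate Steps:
$Y{\left(S \right)} = 1$
$r{\left(W,j \right)} = 2 - 5 W$ ($r{\left(W,j \right)} = 2 - \left(1 + 4\right) W = 2 - 5 W$)
$v{\left(X \right)} = -14$ ($v{\left(X \right)} = 13 - \left(2 - -25\right) = 13 - \left(2 + 25\right) = 13 - 27 = -14$)
$\frac{v{\left(-64 \right)} - 4960}{-357 - 1203} = \frac{-14 - 4960}{-357 - 1203} = - \frac{4974}{-1560} = \left(-4974\right) \left(- \frac{1}{1560}\right) = \frac{829}{260}$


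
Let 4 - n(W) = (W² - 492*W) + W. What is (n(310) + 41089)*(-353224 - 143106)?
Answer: -48244764990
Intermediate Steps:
n(W) = 4 - W² + 491*W (n(W) = 4 - ((W² - 492*W) + W) = 4 - (W² - 491*W) = 4 + (-W² + 491*W) = 4 - W² + 491*W)
(n(310) + 41089)*(-353224 - 143106) = ((4 - 1*310² + 491*310) + 41089)*(-353224 - 143106) = ((4 - 1*96100 + 152210) + 41089)*(-496330) = ((4 - 96100 + 152210) + 41089)*(-496330) = (56114 + 41089)*(-496330) = 97203*(-496330) = -48244764990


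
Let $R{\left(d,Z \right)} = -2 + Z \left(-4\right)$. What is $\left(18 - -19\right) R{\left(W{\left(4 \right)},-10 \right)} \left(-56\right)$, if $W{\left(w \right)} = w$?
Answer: $-78736$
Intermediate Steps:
$R{\left(d,Z \right)} = -2 - 4 Z$
$\left(18 - -19\right) R{\left(W{\left(4 \right)},-10 \right)} \left(-56\right) = \left(18 - -19\right) \left(-2 - -40\right) \left(-56\right) = \left(18 + 19\right) \left(-2 + 40\right) \left(-56\right) = 37 \cdot 38 \left(-56\right) = 1406 \left(-56\right) = -78736$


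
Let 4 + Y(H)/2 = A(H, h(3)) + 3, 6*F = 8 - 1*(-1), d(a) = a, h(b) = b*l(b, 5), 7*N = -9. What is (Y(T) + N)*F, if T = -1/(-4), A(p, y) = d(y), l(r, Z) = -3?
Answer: -447/14 ≈ -31.929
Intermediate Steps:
N = -9/7 (N = (1/7)*(-9) = -9/7 ≈ -1.2857)
h(b) = -3*b (h(b) = b*(-3) = -3*b)
F = 3/2 (F = (8 - 1*(-1))/6 = (8 + 1)/6 = (1/6)*9 = 3/2 ≈ 1.5000)
A(p, y) = y
T = 1/4 (T = -1*(-1/4) = 1/4 ≈ 0.25000)
Y(H) = -20 (Y(H) = -8 + 2*(-3*3 + 3) = -8 + 2*(-9 + 3) = -8 + 2*(-6) = -8 - 12 = -20)
(Y(T) + N)*F = (-20 - 9/7)*(3/2) = -149/7*3/2 = -447/14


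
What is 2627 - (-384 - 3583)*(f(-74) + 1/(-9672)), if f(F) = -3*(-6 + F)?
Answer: 9233922137/9672 ≈ 9.5471e+5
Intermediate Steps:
f(F) = 18 - 3*F
2627 - (-384 - 3583)*(f(-74) + 1/(-9672)) = 2627 - (-384 - 3583)*((18 - 3*(-74)) + 1/(-9672)) = 2627 - (-3967)*((18 + 222) - 1/9672) = 2627 - (-3967)*(240 - 1/9672) = 2627 - (-3967)*2321279/9672 = 2627 - 1*(-9208513793/9672) = 2627 + 9208513793/9672 = 9233922137/9672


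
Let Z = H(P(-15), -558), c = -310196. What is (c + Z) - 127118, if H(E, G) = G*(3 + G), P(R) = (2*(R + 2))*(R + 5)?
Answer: -127624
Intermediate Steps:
P(R) = (4 + 2*R)*(5 + R) (P(R) = (2*(2 + R))*(5 + R) = (4 + 2*R)*(5 + R))
Z = 309690 (Z = -558*(3 - 558) = -558*(-555) = 309690)
(c + Z) - 127118 = (-310196 + 309690) - 127118 = -506 - 127118 = -127624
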